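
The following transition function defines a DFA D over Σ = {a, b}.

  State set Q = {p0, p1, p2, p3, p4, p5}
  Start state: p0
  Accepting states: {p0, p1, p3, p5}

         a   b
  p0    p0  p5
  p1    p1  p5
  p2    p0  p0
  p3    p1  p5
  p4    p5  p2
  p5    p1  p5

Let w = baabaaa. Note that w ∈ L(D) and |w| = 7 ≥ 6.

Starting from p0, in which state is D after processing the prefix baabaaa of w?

p1

State sequence: p0 -b-> p5 -a-> p1 -a-> p1 -b-> p5 -a-> p1 -a-> p1 -a-> p1

After reading 7 characters, D is in state p1.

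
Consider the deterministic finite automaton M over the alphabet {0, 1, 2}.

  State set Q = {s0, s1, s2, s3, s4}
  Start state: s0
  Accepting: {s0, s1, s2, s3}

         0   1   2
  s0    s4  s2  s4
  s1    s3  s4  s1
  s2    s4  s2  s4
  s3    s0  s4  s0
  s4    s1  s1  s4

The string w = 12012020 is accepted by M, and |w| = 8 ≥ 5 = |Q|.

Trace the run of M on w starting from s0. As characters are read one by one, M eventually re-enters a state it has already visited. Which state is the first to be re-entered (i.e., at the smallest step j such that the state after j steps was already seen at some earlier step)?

State sequence: s0 -1-> s2 -2-> s4 -0-> s1 -1-> s4 -2-> s4 -0-> s1 -2-> s1 -0-> s3
First repeat at step 4: s4 was already visited.

The earliest repeat is at step j = 4: M is in s4, which it already visited at step i = 2.
The DFA has 5 states, so the proof of the pumping lemma guarantees a repeated state among the first 5+1 visited; the segment between the two visits is the pumpable y.

s4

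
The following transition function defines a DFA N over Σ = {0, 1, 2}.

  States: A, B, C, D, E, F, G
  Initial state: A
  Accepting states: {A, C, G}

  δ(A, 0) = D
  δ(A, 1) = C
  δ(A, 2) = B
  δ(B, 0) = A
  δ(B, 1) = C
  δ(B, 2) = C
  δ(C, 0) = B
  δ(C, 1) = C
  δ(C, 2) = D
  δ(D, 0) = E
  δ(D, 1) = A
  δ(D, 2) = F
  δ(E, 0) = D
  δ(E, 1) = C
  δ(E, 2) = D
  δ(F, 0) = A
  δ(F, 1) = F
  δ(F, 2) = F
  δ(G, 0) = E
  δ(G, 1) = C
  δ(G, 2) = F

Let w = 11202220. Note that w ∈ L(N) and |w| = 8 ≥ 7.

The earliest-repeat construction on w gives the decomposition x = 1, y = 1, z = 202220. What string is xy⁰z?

xy⁰z = xz = 1·202220 = 1202220.
Reading y = 1 takes N from C back to C, so after x the machine is still in C, and z then leads to the accepting state A. Hence 1202220 ∈ L(N).

1202220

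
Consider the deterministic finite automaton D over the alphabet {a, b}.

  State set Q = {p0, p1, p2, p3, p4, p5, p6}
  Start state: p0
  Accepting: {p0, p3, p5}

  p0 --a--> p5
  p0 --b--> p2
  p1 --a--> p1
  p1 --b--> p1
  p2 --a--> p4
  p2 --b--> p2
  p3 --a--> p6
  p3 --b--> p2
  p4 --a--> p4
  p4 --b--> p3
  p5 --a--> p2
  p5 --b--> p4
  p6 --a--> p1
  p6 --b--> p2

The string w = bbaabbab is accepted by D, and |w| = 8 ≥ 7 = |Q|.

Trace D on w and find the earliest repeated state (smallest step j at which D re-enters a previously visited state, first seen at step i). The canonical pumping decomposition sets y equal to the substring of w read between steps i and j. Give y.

State sequence: p0 -b-> p2 -b-> p2 -a-> p4 -a-> p4 -b-> p3 -b-> p2 -a-> p4 -b-> p3
First repeat at step 2: p2 was already visited.

So i = 1, j = 2, giving x = w[0:1] = b, y = w[1:2] = b, z = w[2:8] = aabbab.
Check: |xy| = 2 ≤ 7 and |y| = 1 ≥ 1. Reading y takes D from p2 back to p2, so every xyⁱz is accepted.

b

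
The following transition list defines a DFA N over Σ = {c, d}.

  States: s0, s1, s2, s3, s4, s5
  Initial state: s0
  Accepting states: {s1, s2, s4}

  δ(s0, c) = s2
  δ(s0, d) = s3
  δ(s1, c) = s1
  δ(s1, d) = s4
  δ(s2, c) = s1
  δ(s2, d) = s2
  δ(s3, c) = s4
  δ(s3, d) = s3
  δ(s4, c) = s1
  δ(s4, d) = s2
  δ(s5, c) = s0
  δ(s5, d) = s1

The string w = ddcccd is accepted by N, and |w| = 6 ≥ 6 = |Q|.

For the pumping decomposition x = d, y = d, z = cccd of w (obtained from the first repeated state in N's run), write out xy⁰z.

dcccd

xy⁰z = xz = d·cccd = dcccd.
Reading y = d takes N from s3 back to s3, so after x the machine is still in s3, and z then leads to the accepting state s4. Hence dcccd ∈ L(N).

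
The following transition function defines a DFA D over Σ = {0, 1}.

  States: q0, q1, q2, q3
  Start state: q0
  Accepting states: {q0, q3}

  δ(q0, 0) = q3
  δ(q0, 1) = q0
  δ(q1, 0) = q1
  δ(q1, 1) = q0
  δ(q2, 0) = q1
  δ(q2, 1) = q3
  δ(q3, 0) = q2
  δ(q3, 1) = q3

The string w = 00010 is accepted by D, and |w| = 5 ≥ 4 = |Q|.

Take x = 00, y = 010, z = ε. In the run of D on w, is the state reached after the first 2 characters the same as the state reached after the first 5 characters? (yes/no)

no

State sequence: q0 -0-> q3 -0-> q2 -0-> q1 -1-> q0 -0-> q3

After x (step 2): q2. After xy (step 5): q3.
They differ (q2 ≠ q3), so y is not a cycle from the state after x; this split is not the one the pumping-lemma construction produces, and pumping y need not keep the string in L(D).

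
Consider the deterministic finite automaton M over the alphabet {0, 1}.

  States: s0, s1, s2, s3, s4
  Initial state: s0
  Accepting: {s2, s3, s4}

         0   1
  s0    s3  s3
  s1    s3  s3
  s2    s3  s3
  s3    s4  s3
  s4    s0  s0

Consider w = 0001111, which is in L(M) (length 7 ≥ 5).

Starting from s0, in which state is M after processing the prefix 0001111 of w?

s3

State sequence: s0 -0-> s3 -0-> s4 -0-> s0 -1-> s3 -1-> s3 -1-> s3 -1-> s3

After reading 7 characters, M is in state s3.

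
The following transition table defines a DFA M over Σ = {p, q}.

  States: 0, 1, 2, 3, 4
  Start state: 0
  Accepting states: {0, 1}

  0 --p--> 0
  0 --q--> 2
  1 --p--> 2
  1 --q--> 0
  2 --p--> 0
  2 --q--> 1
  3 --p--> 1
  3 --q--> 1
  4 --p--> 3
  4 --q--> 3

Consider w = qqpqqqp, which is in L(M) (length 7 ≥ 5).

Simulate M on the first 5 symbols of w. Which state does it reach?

State sequence: 0 -q-> 2 -q-> 1 -p-> 2 -q-> 1 -q-> 0

After reading 5 characters, M is in state 0.

0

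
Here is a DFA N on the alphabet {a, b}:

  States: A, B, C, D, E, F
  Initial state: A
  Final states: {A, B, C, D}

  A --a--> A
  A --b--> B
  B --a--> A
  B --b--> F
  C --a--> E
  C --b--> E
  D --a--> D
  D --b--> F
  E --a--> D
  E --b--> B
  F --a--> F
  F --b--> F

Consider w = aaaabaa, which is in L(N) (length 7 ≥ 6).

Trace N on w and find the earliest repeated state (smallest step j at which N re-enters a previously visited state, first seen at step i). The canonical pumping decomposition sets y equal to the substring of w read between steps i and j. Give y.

a

State sequence: A -a-> A -a-> A -a-> A -a-> A -b-> B -a-> A -a-> A
First repeat at step 1: A was already visited.

So i = 0, j = 1, giving x = w[0:0] = ε, y = w[0:1] = a, z = w[1:7] = aaabaa.
Check: |xy| = 1 ≤ 6 and |y| = 1 ≥ 1. Reading y takes N from A back to A, so every xyⁱz is accepted.
The DFA has 6 states, so the proof of the pumping lemma guarantees a repeated state among the first 6+1 visited; the segment between the two visits is the pumpable y.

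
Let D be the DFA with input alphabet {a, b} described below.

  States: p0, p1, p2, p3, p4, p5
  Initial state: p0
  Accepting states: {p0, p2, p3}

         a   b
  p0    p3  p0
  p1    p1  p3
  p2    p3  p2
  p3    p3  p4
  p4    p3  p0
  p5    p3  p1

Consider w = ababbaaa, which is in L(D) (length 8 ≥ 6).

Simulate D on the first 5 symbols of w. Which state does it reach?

p0

State sequence: p0 -a-> p3 -b-> p4 -a-> p3 -b-> p4 -b-> p0

After reading 5 characters, D is in state p0.
(This kind of state-tracing is the core of the pumping-lemma construction: with 6 states, pigeonhole forces a repeat within the first 6 steps.)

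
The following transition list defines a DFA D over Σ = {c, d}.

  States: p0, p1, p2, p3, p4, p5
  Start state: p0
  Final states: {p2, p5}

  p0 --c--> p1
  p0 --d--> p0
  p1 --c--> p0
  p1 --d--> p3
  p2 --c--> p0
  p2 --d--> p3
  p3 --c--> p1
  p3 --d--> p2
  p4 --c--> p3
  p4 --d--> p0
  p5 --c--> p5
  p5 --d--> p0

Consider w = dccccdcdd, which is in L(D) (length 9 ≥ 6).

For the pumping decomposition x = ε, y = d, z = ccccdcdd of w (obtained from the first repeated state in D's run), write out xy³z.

dddccccdcdd

xy^3z = ε·d·d·d·ccccdcdd = dddccccdcdd.
Reading y = d takes D from p0 back to p0, so after x·y·y·y the machine is still in p0, and z then leads to the accepting state p2. Hence dddccccdcdd ∈ L(D).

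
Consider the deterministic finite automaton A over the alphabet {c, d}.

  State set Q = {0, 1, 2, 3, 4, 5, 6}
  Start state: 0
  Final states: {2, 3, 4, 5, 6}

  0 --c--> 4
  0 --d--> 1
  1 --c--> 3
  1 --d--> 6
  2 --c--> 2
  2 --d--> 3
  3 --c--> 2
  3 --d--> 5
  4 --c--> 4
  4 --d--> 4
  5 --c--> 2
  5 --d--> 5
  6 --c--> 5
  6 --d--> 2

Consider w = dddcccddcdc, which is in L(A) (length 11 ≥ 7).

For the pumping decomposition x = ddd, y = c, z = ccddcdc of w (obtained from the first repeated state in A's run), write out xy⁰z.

xy⁰z = xz = ddd·ccddcdc = dddccddcdc.
Reading y = c takes A from 2 back to 2, so after x the machine is still in 2, and z then leads to the accepting state 2. Hence dddccddcdc ∈ L(A).

dddccddcdc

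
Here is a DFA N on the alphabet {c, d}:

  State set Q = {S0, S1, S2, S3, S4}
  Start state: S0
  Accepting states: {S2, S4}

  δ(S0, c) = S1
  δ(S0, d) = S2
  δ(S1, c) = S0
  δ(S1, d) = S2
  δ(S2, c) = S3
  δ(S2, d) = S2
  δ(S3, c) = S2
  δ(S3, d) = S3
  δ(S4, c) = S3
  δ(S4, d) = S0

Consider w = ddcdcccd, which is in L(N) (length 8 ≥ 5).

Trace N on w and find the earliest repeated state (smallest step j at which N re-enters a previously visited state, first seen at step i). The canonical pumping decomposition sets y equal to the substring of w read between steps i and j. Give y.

d

Run of N on w = d d c d c c c d:
  step 0: S0  (start)
  step 1: S2  (read d: S0→S2)
  step 2: S2  (read d: S2→S2)   ← first repeat (S2 seen earlier)
  step 3: S3  (read c: S2→S3)
  step 4: S3  (read d: S3→S3)
  step 5: S2  (read c: S3→S2)
  step 6: S3  (read c: S2→S3)
  step 7: S2  (read c: S3→S2)
  step 8: S2  (read d: S2→S2)

So i = 1, j = 2, giving x = w[0:1] = d, y = w[1:2] = d, z = w[2:8] = cdcccd.
Check: |xy| = 2 ≤ 5 and |y| = 1 ≥ 1. Reading y takes N from S2 back to S2, so every xyⁱz is accepted.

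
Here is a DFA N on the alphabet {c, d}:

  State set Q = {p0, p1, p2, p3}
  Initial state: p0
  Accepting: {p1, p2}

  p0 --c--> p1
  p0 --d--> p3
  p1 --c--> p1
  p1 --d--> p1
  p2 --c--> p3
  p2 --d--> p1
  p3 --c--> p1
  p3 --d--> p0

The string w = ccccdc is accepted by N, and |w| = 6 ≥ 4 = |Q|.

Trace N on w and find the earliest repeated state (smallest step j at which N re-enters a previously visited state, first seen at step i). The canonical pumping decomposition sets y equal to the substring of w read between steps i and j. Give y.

c

Run of N on w = c c c c d c:
  step 0: p0  (start)
  step 1: p1  (read c: p0→p1)
  step 2: p1  (read c: p1→p1)   ← first repeat (p1 seen earlier)
  step 3: p1  (read c: p1→p1)
  step 4: p1  (read c: p1→p1)
  step 5: p1  (read d: p1→p1)
  step 6: p1  (read c: p1→p1)

So i = 1, j = 2, giving x = w[0:1] = c, y = w[1:2] = c, z = w[2:6] = ccdc.
Check: |xy| = 2 ≤ 4 and |y| = 1 ≥ 1. Reading y takes N from p1 back to p1, so every xyⁱz is accepted.
Since N has 4 states, any run of length ≥ 4 visits 4+1 states, so by pigeonhole some state repeats within the first 4 steps — that repeat gives the pumpable loop.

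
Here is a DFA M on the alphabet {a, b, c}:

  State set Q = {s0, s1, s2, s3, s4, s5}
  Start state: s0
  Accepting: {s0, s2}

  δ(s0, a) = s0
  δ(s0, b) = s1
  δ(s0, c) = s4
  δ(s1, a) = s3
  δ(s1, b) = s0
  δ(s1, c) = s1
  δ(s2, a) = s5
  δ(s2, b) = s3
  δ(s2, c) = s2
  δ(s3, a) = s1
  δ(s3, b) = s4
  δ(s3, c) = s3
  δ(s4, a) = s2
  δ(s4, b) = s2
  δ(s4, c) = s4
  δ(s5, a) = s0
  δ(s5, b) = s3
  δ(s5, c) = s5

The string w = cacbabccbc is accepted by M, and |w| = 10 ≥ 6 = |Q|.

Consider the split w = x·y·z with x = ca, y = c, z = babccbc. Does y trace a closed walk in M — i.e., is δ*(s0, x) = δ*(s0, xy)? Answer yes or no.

Run of M on the first 3 characters of w = c a c:
  step 0: s0  (start)
  step 1: s4  (read c: s0→s4)
  step 2: s2  (read a: s4→s2)
  step 3: s2  (read c: s2→s2)

After x (step 2): s2. After xy (step 3): s2.
They match, so y = c drives M around a cycle from s2 back to itself; pumping y any number of times keeps M in s2 before reading z, and xyⁱz ∈ L(M) for every i ≥ 0.

yes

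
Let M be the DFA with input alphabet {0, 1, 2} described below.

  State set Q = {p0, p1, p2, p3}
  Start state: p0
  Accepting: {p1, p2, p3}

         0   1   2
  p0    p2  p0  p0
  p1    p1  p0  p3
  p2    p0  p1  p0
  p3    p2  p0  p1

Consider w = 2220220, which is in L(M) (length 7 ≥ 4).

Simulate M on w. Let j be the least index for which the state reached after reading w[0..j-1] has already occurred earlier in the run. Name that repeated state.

p0

Run of M on w = 2 2 2 0 2 2 0:
  step 0: p0  (start)
  step 1: p0  (read 2: p0→p0)   ← first repeat (p0 seen earlier)
  step 2: p0  (read 2: p0→p0)
  step 3: p0  (read 2: p0→p0)
  step 4: p2  (read 0: p0→p2)
  step 5: p0  (read 2: p2→p0)
  step 6: p0  (read 2: p0→p0)
  step 7: p2  (read 0: p0→p2)

The earliest repeat is at step j = 1: M is in p0, which it already visited at step i = 0.
Since M has 4 states, any run of length ≥ 4 visits 4+1 states, so by pigeonhole some state repeats within the first 4 steps — that repeat gives the pumpable loop.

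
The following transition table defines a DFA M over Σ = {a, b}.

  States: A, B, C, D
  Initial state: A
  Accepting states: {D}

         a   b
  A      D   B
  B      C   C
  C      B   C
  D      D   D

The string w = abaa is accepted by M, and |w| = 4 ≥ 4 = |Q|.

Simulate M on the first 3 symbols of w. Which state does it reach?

D

State sequence: A -a-> D -b-> D -a-> D

After reading 3 characters, M is in state D.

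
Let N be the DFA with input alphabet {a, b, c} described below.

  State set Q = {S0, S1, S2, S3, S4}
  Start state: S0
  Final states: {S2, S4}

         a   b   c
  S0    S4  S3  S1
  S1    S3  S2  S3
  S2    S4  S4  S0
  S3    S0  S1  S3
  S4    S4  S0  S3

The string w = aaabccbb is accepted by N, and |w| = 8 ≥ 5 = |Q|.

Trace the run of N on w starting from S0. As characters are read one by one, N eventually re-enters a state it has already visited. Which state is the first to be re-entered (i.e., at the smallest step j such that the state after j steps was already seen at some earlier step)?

S4

State sequence: S0 -a-> S4 -a-> S4 -a-> S4 -b-> S0 -c-> S1 -c-> S3 -b-> S1 -b-> S2
First repeat at step 2: S4 was already visited.

The earliest repeat is at step j = 2: N is in S4, which it already visited at step i = 1.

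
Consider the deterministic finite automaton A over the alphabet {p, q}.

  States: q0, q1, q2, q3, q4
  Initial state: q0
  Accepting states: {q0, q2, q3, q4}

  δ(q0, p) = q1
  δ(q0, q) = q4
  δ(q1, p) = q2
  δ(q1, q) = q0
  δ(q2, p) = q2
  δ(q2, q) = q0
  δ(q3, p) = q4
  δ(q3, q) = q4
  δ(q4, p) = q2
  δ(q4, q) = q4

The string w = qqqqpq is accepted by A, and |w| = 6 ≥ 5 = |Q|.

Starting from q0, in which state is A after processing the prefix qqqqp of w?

q2

State sequence: q0 -q-> q4 -q-> q4 -q-> q4 -q-> q4 -p-> q2

After reading 5 characters, A is in state q2.
(This kind of state-tracing is the core of the pumping-lemma construction: with 5 states, pigeonhole forces a repeat within the first 5 steps.)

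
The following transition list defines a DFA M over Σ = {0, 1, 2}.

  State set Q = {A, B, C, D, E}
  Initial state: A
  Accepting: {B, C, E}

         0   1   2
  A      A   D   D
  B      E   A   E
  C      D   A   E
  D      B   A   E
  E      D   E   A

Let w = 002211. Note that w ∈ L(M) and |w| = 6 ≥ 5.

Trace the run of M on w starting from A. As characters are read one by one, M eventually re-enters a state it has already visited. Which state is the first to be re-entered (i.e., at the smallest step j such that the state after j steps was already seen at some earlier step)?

A

Run of M on w = 0 0 2 2 1 1:
  step 0: A  (start)
  step 1: A  (read 0: A→A)   ← first repeat (A seen earlier)
  step 2: A  (read 0: A→A)
  step 3: D  (read 2: A→D)
  step 4: E  (read 2: D→E)
  step 5: E  (read 1: E→E)
  step 6: E  (read 1: E→E)

The earliest repeat is at step j = 1: M is in A, which it already visited at step i = 0.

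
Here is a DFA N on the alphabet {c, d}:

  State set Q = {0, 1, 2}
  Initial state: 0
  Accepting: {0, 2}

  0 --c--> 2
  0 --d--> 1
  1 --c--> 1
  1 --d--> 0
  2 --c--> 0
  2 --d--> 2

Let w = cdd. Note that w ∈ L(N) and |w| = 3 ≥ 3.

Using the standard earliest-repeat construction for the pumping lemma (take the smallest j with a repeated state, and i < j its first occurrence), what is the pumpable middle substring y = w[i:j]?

State sequence: 0 -c-> 2 -d-> 2 -d-> 2
First repeat at step 2: 2 was already visited.

So i = 1, j = 2, giving x = w[0:1] = c, y = w[1:2] = d, z = w[2:3] = d.
Check: |xy| = 2 ≤ 3 and |y| = 1 ≥ 1. Reading y takes N from 2 back to 2, so every xyⁱz is accepted.
Pumping length from the standard proof: p = 3 (the number of states). The repeated state found above gives |xy| = j ≤ 3 and |y| = j − i ≥ 1.

d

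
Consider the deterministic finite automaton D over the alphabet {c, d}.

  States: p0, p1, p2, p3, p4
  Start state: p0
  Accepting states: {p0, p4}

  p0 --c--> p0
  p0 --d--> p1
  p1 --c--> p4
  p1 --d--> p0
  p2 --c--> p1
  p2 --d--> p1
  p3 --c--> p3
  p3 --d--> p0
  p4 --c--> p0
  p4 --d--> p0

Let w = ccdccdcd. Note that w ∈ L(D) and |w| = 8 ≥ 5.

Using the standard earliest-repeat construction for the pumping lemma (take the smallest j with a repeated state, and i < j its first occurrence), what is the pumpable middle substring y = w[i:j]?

c

Run of D on w = c c d c c d c d:
  step 0: p0  (start)
  step 1: p0  (read c: p0→p0)   ← first repeat (p0 seen earlier)
  step 2: p0  (read c: p0→p0)
  step 3: p1  (read d: p0→p1)
  step 4: p4  (read c: p1→p4)
  step 5: p0  (read c: p4→p0)
  step 6: p1  (read d: p0→p1)
  step 7: p4  (read c: p1→p4)
  step 8: p0  (read d: p4→p0)

So i = 0, j = 1, giving x = w[0:0] = ε, y = w[0:1] = c, z = w[1:8] = cdccdcd.
Check: |xy| = 1 ≤ 5 and |y| = 1 ≥ 1. Reading y takes D from p0 back to p0, so every xyⁱz is accepted.
Pumping length from the standard proof: p = 5 (the number of states). The repeated state found above gives |xy| = j ≤ 5 and |y| = j − i ≥ 1.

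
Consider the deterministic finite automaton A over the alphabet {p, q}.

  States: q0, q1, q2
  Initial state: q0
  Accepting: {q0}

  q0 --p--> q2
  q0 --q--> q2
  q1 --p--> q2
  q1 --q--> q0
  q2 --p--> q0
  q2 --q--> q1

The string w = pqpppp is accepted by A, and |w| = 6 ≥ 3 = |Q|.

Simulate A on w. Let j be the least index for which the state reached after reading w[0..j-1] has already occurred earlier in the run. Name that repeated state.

q2

Run of A on w = p q p p p p:
  step 0: q0  (start)
  step 1: q2  (read p: q0→q2)
  step 2: q1  (read q: q2→q1)
  step 3: q2  (read p: q1→q2)   ← first repeat (q2 seen earlier)
  step 4: q0  (read p: q2→q0)
  step 5: q2  (read p: q0→q2)
  step 6: q0  (read p: q2→q0)

The earliest repeat is at step j = 3: A is in q2, which it already visited at step i = 1.
The DFA has 3 states, so the proof of the pumping lemma guarantees a repeated state among the first 3+1 visited; the segment between the two visits is the pumpable y.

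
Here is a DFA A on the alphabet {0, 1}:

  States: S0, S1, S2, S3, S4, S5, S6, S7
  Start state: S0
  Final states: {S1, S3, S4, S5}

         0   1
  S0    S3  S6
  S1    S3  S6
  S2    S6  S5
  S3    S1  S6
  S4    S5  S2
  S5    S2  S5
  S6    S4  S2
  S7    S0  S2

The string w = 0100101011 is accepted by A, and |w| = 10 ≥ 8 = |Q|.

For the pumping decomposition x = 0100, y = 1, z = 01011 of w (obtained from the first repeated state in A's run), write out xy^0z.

xy⁰z = xz = 0100·01011 = 010001011.
Reading y = 1 takes A from S5 back to S5, so after x the machine is still in S5, and z then leads to the accepting state S5. Hence 010001011 ∈ L(A).

010001011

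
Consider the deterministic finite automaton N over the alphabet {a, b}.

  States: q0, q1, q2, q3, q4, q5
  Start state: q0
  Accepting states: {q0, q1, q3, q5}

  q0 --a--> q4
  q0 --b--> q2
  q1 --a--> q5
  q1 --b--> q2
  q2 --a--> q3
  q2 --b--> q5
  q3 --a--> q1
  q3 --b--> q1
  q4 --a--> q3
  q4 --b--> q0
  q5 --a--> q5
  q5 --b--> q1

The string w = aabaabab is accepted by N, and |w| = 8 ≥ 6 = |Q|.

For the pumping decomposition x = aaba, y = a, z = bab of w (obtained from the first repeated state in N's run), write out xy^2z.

aabaaabab

xy^2z = aaba·a·a·bab = aabaaabab.
Reading y = a takes N from q5 back to q5, so after x·y·y the machine is still in q5, and z then leads to the accepting state q1. Hence aabaaabab ∈ L(N).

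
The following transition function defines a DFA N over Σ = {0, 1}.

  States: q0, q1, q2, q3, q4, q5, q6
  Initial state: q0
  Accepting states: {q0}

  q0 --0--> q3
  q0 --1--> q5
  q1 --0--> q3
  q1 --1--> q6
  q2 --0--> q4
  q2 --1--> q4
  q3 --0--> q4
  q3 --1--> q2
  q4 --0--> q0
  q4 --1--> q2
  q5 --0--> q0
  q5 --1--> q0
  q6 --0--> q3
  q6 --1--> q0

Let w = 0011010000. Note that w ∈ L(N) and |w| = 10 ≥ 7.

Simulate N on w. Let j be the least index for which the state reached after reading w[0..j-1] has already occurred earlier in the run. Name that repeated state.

q4

State sequence: q0 -0-> q3 -0-> q4 -1-> q2 -1-> q4 -0-> q0 -1-> q5 -0-> q0 -0-> q3 -0-> q4 -0-> q0
First repeat at step 4: q4 was already visited.

The earliest repeat is at step j = 4: N is in q4, which it already visited at step i = 2.
With |Q| = 7, pigeonhole forces a state repeat no later than step 7; the substring read between the first and second visits to that state can be pumped.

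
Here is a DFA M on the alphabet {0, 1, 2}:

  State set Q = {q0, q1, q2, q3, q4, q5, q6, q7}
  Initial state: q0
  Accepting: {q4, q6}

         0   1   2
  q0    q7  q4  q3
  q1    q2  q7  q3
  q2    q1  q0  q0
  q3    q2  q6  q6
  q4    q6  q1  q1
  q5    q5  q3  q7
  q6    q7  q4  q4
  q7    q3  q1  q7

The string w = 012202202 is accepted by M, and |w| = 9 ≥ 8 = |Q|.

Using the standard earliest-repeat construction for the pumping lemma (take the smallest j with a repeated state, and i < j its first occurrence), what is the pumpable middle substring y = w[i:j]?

State sequence: q0 -0-> q7 -1-> q1 -2-> q3 -2-> q6 -0-> q7 -2-> q7 -2-> q7 -0-> q3 -2-> q6
First repeat at step 5: q7 was already visited.

So i = 1, j = 5, giving x = w[0:1] = 0, y = w[1:5] = 1220, z = w[5:9] = 2202.
Check: |xy| = 5 ≤ 8 and |y| = 4 ≥ 1. Reading y takes M from q7 back to q7, so every xyⁱz is accepted.

1220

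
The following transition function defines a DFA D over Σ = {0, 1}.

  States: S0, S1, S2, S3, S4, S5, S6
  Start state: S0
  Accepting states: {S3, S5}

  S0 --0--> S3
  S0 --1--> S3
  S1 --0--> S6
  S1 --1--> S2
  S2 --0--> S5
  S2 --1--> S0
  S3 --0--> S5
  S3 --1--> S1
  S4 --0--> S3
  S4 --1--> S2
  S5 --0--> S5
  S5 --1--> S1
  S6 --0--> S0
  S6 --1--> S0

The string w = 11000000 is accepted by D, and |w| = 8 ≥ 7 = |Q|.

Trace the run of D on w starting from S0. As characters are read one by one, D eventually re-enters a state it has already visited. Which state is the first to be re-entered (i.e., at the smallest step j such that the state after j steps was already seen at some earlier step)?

Run of D on w = 1 1 0 0 0 0 0 0:
  step 0: S0  (start)
  step 1: S3  (read 1: S0→S3)
  step 2: S1  (read 1: S3→S1)
  step 3: S6  (read 0: S1→S6)
  step 4: S0  (read 0: S6→S0)   ← first repeat (S0 seen earlier)
  step 5: S3  (read 0: S0→S3)
  step 6: S5  (read 0: S3→S5)
  step 7: S5  (read 0: S5→S5)
  step 8: S5  (read 0: S5→S5)

The earliest repeat is at step j = 4: D is in S0, which it already visited at step i = 0.
Pumping length from the standard proof: p = 7 (the number of states). The repeated state found above gives |xy| = j ≤ 7 and |y| = j − i ≥ 1.

S0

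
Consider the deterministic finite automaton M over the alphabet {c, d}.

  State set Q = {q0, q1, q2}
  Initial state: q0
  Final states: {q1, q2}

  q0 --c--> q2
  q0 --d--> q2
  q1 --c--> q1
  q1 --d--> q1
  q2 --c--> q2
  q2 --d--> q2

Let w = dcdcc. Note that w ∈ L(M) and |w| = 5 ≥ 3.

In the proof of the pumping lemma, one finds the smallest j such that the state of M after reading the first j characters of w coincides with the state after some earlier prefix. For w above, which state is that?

q2

Run of M on w = d c d c c:
  step 0: q0  (start)
  step 1: q2  (read d: q0→q2)
  step 2: q2  (read c: q2→q2)   ← first repeat (q2 seen earlier)
  step 3: q2  (read d: q2→q2)
  step 4: q2  (read c: q2→q2)
  step 5: q2  (read c: q2→q2)

The earliest repeat is at step j = 2: M is in q2, which it already visited at step i = 1.
Pumping length from the standard proof: p = 3 (the number of states). The repeated state found above gives |xy| = j ≤ 3 and |y| = j − i ≥ 1.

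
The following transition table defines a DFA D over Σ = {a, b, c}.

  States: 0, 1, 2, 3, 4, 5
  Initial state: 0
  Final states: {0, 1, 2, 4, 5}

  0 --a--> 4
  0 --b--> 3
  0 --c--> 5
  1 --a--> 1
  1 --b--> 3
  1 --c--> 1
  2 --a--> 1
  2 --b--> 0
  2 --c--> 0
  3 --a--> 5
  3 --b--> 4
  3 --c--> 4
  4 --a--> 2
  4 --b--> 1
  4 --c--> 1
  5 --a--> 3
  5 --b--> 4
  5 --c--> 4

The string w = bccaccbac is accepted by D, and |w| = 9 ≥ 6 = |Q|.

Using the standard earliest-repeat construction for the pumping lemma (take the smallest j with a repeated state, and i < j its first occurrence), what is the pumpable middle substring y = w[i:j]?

State sequence: 0 -b-> 3 -c-> 4 -c-> 1 -a-> 1 -c-> 1 -c-> 1 -b-> 3 -a-> 5 -c-> 4
First repeat at step 4: 1 was already visited.

So i = 3, j = 4, giving x = w[0:3] = bcc, y = w[3:4] = a, z = w[4:9] = ccbac.
Check: |xy| = 4 ≤ 6 and |y| = 1 ≥ 1. Reading y takes D from 1 back to 1, so every xyⁱz is accepted.
Pumping length from the standard proof: p = 6 (the number of states). The repeated state found above gives |xy| = j ≤ 6 and |y| = j − i ≥ 1.

a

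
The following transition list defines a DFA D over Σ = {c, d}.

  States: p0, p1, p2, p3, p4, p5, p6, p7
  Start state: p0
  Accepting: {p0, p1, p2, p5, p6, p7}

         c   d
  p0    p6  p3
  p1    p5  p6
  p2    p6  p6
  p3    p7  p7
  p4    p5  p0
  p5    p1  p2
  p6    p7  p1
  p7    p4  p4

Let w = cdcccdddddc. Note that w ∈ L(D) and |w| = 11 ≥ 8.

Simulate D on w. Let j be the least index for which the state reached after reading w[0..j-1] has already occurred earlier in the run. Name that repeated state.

State sequence: p0 -c-> p6 -d-> p1 -c-> p5 -c-> p1 -c-> p5 -d-> p2 -d-> p6 -d-> p1 -d-> p6 -d-> p1 -c-> p5
First repeat at step 4: p1 was already visited.

The earliest repeat is at step j = 4: D is in p1, which it already visited at step i = 2.
Since D has 8 states, any run of length ≥ 8 visits 8+1 states, so by pigeonhole some state repeats within the first 8 steps — that repeat gives the pumpable loop.

p1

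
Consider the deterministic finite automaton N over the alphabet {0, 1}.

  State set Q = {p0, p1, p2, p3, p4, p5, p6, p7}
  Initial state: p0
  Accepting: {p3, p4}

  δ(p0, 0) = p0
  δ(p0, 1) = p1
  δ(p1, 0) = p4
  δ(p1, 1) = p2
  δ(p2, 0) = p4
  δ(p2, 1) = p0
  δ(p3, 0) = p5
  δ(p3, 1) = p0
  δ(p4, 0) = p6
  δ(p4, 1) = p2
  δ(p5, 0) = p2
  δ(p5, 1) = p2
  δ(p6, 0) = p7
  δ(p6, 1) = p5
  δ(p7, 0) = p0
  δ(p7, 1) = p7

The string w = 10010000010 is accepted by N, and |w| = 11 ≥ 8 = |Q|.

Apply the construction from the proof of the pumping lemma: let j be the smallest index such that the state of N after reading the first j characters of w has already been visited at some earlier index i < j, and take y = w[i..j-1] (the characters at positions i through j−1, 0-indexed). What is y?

0100

Run of N on w = 1 0 0 1 0 0 0 0 0 1 0:
  step 0: p0  (start)
  step 1: p1  (read 1: p0→p1)
  step 2: p4  (read 0: p1→p4)
  step 3: p6  (read 0: p4→p6)
  step 4: p5  (read 1: p6→p5)
  step 5: p2  (read 0: p5→p2)
  step 6: p4  (read 0: p2→p4)   ← first repeat (p4 seen earlier)
  step 7: p6  (read 0: p4→p6)
  step 8: p7  (read 0: p6→p7)
  step 9: p0  (read 0: p7→p0)
  step 10: p1  (read 1: p0→p1)
  step 11: p4  (read 0: p1→p4)

So i = 2, j = 6, giving x = w[0:2] = 10, y = w[2:6] = 0100, z = w[6:11] = 00010.
Check: |xy| = 6 ≤ 8 and |y| = 4 ≥ 1. Reading y takes N from p4 back to p4, so every xyⁱz is accepted.
Pumping length from the standard proof: p = 8 (the number of states). The repeated state found above gives |xy| = j ≤ 8 and |y| = j − i ≥ 1.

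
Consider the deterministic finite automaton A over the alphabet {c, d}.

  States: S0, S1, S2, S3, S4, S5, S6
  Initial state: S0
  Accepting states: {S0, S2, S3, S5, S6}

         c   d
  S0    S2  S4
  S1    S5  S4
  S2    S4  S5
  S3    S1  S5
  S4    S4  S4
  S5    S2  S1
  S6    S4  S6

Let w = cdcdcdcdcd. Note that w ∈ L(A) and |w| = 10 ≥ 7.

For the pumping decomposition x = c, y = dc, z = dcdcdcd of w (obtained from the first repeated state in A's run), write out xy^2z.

xy^2z = c·dc·dc·dcdcdcd = cdcdcdcdcdcd.
Reading y = dc takes A from S2 back to S2, so after x·y·y the machine is still in S2, and z then leads to the accepting state S5. Hence cdcdcdcdcdcd ∈ L(A).

cdcdcdcdcdcd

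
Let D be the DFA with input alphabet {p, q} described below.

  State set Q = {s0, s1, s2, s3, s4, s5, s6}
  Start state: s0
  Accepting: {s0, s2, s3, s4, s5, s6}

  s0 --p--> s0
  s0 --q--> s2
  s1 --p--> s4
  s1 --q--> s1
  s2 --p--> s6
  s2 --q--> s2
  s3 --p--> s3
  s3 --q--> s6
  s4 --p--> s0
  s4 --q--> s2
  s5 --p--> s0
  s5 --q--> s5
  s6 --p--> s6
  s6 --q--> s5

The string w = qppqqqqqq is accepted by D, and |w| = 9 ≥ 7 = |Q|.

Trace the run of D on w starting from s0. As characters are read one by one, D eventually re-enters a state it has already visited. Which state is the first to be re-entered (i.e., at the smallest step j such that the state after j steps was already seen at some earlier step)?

Run of D on w = q p p q q q q q q:
  step 0: s0  (start)
  step 1: s2  (read q: s0→s2)
  step 2: s6  (read p: s2→s6)
  step 3: s6  (read p: s6→s6)   ← first repeat (s6 seen earlier)
  step 4: s5  (read q: s6→s5)
  step 5: s5  (read q: s5→s5)
  step 6: s5  (read q: s5→s5)
  step 7: s5  (read q: s5→s5)
  step 8: s5  (read q: s5→s5)
  step 9: s5  (read q: s5→s5)

The earliest repeat is at step j = 3: D is in s6, which it already visited at step i = 2.
Pumping length from the standard proof: p = 7 (the number of states). The repeated state found above gives |xy| = j ≤ 7 and |y| = j − i ≥ 1.

s6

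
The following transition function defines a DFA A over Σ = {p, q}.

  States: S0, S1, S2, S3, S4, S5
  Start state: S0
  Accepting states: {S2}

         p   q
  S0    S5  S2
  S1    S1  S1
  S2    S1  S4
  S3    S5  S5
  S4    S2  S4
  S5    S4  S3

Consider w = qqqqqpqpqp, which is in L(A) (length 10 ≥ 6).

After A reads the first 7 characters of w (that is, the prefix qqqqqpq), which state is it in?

S4

Run of A on the first 7 characters of w = q q q q q p q:
  step 0: S0  (start)
  step 1: S2  (read q: S0→S2)
  step 2: S4  (read q: S2→S4)
  step 3: S4  (read q: S4→S4)
  step 4: S4  (read q: S4→S4)
  step 5: S4  (read q: S4→S4)
  step 6: S2  (read p: S4→S2)
  step 7: S4  (read q: S2→S4)

After reading 7 characters, A is in state S4.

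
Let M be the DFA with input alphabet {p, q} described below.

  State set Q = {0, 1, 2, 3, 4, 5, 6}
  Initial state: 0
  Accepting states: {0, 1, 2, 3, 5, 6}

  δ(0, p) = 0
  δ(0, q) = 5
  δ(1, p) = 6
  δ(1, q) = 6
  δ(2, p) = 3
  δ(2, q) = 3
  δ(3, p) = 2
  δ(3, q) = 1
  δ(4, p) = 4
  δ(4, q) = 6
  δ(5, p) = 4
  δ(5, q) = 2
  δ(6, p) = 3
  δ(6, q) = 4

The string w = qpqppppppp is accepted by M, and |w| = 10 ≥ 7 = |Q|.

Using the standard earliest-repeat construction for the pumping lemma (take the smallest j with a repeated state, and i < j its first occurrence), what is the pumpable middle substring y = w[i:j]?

pp

Run of M on w = q p q p p p p p p p:
  step 0: 0  (start)
  step 1: 5  (read q: 0→5)
  step 2: 4  (read p: 5→4)
  step 3: 6  (read q: 4→6)
  step 4: 3  (read p: 6→3)
  step 5: 2  (read p: 3→2)
  step 6: 3  (read p: 2→3)   ← first repeat (3 seen earlier)
  step 7: 2  (read p: 3→2)
  step 8: 3  (read p: 2→3)
  step 9: 2  (read p: 3→2)
  step 10: 3  (read p: 2→3)

So i = 4, j = 6, giving x = w[0:4] = qpqp, y = w[4:6] = pp, z = w[6:10] = pppp.
Check: |xy| = 6 ≤ 7 and |y| = 2 ≥ 1. Reading y takes M from 3 back to 3, so every xyⁱz is accepted.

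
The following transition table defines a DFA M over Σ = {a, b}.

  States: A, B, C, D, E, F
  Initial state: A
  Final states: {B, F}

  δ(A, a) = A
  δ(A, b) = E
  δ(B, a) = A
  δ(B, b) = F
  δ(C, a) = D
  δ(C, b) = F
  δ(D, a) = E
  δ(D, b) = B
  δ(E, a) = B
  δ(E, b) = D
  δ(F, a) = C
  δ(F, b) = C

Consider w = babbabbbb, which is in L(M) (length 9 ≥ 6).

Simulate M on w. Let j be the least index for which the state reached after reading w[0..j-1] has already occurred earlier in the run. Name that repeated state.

B

State sequence: A -b-> E -a-> B -b-> F -b-> C -a-> D -b-> B -b-> F -b-> C -b-> F
First repeat at step 6: B was already visited.

The earliest repeat is at step j = 6: M is in B, which it already visited at step i = 2.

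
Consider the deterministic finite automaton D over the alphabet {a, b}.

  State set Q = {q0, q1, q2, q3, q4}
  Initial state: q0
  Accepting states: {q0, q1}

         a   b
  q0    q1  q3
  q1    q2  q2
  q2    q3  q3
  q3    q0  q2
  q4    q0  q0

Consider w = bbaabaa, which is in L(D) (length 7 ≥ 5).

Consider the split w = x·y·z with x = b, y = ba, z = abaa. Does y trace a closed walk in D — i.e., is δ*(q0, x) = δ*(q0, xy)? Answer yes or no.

yes

Run of D on the first 3 characters of w = b b a:
  step 0: q0  (start)
  step 1: q3  (read b: q0→q3)
  step 2: q2  (read b: q3→q2)
  step 3: q3  (read a: q2→q3)

After x (step 1): q3. After xy (step 3): q3.
They match, so y = ba drives D around a cycle from q3 back to itself; pumping y any number of times keeps D in q3 before reading z, and xyⁱz ∈ L(D) for every i ≥ 0.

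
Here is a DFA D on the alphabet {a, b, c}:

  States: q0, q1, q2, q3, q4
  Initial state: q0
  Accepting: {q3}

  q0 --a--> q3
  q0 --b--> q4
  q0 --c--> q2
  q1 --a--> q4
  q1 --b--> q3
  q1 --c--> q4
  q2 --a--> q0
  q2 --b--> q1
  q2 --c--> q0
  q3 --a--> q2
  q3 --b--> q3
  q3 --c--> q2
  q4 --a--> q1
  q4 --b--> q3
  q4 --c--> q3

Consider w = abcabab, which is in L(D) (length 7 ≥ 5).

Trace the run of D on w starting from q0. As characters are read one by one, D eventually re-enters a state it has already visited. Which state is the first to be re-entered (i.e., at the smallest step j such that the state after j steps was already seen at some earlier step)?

q3

State sequence: q0 -a-> q3 -b-> q3 -c-> q2 -a-> q0 -b-> q4 -a-> q1 -b-> q3
First repeat at step 2: q3 was already visited.

The earliest repeat is at step j = 2: D is in q3, which it already visited at step i = 1.
Since D has 5 states, any run of length ≥ 5 visits 5+1 states, so by pigeonhole some state repeats within the first 5 steps — that repeat gives the pumpable loop.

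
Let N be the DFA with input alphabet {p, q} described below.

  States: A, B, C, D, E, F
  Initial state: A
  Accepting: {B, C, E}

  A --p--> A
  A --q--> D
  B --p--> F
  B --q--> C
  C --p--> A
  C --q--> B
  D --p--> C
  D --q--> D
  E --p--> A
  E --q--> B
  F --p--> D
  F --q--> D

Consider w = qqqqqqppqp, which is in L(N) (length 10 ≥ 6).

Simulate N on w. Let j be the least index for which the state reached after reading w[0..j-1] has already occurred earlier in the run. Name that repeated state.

State sequence: A -q-> D -q-> D -q-> D -q-> D -q-> D -q-> D -p-> C -p-> A -q-> D -p-> C
First repeat at step 2: D was already visited.

The earliest repeat is at step j = 2: N is in D, which it already visited at step i = 1.

D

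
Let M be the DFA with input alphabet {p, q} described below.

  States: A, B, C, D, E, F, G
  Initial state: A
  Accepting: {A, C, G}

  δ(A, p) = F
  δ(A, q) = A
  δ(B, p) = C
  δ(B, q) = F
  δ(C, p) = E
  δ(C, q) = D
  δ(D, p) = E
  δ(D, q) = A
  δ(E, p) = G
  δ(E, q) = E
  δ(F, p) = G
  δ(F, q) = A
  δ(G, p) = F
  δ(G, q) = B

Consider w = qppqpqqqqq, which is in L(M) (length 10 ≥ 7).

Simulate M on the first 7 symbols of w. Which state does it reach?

A

State sequence: A -q-> A -p-> F -p-> G -q-> B -p-> C -q-> D -q-> A

After reading 7 characters, M is in state A.
(This kind of state-tracing is the core of the pumping-lemma construction: with 7 states, pigeonhole forces a repeat within the first 7 steps.)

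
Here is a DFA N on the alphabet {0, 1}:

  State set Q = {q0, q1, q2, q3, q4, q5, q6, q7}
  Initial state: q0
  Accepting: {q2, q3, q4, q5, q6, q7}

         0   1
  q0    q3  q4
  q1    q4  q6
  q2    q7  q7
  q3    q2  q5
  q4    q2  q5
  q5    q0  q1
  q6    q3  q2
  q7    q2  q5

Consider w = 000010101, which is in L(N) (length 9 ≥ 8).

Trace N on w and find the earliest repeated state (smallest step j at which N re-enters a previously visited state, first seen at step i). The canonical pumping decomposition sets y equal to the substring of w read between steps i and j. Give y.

State sequence: q0 -0-> q3 -0-> q2 -0-> q7 -0-> q2 -1-> q7 -0-> q2 -1-> q7 -0-> q2 -1-> q7
First repeat at step 4: q2 was already visited.

So i = 2, j = 4, giving x = w[0:2] = 00, y = w[2:4] = 00, z = w[4:9] = 10101.
Check: |xy| = 4 ≤ 8 and |y| = 2 ≥ 1. Reading y takes N from q2 back to q2, so every xyⁱz is accepted.
The DFA has 8 states, so the proof of the pumping lemma guarantees a repeated state among the first 8+1 visited; the segment between the two visits is the pumpable y.

00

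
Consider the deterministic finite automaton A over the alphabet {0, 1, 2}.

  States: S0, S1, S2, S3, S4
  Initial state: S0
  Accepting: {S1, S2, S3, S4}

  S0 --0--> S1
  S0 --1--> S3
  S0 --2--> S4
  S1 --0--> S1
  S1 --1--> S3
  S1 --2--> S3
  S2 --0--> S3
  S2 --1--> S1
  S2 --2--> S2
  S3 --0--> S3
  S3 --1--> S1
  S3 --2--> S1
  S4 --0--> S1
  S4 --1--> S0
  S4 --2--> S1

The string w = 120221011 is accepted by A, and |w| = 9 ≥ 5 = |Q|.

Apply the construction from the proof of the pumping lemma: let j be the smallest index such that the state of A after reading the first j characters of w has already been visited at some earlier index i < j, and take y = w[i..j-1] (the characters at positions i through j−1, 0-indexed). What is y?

0

State sequence: S0 -1-> S3 -2-> S1 -0-> S1 -2-> S3 -2-> S1 -1-> S3 -0-> S3 -1-> S1 -1-> S3
First repeat at step 3: S1 was already visited.

So i = 2, j = 3, giving x = w[0:2] = 12, y = w[2:3] = 0, z = w[3:9] = 221011.
Check: |xy| = 3 ≤ 5 and |y| = 1 ≥ 1. Reading y takes A from S1 back to S1, so every xyⁱz is accepted.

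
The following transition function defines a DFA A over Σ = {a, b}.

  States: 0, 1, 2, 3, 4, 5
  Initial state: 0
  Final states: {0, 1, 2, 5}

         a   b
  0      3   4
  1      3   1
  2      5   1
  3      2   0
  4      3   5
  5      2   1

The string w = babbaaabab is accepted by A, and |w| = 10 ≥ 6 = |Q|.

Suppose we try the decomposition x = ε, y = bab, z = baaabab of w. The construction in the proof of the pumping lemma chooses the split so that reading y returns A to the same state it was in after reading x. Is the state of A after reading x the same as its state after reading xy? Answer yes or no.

yes

Run of A on the first 3 characters of w = b a b:
  step 0: 0  (start)
  step 1: 4  (read b: 0→4)
  step 2: 3  (read a: 4→3)
  step 3: 0  (read b: 3→0)

After x (step 0): 0. After xy (step 3): 0.
They match, so y = bab drives A around a cycle from 0 back to itself; pumping y any number of times keeps A in 0 before reading z, and xyⁱz ∈ L(A) for every i ≥ 0.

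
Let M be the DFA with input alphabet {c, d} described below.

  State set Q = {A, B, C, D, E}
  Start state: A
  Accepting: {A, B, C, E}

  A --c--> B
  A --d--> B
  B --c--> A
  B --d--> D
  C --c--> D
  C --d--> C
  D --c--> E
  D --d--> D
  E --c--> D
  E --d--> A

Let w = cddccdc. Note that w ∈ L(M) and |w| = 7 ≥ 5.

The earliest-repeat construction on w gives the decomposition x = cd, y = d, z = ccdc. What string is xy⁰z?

xy⁰z = xz = cd·ccdc = cdccdc.
Reading y = d takes M from D back to D, so after x the machine is still in D, and z then leads to the accepting state E. Hence cdccdc ∈ L(M).

cdccdc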